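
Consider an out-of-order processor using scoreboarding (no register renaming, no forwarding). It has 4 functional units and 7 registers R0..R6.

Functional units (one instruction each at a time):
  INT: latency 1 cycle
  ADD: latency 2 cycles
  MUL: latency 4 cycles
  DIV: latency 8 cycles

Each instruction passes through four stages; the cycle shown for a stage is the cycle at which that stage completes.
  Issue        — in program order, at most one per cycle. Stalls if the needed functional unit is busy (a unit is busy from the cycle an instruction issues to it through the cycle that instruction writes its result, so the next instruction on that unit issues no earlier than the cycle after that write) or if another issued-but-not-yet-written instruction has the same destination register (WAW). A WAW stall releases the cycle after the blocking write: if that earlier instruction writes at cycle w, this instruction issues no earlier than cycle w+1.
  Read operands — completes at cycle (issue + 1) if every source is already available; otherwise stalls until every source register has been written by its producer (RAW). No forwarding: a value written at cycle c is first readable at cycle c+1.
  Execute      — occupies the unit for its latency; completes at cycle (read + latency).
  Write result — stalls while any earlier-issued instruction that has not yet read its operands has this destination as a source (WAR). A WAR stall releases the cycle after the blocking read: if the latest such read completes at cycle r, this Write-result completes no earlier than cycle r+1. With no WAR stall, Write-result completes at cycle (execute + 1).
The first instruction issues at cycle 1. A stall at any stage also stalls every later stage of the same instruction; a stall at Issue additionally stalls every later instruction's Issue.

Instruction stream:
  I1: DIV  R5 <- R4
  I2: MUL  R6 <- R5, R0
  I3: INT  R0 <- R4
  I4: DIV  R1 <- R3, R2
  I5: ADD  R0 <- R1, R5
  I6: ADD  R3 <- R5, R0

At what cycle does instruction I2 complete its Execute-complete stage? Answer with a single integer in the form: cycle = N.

cycle = 16

[1] issue I1 (DIV)
[2] I1 read-ops · issue I2 (MUL)
[3] issue I3 (INT)
[4] I3 read-ops
[5] I3 finished on INT
[10] I1 finished on DIV
[11] I1→R5
[12] I2 read-ops · issue I4 (DIV)
[13] I3→R0 · I4 read-ops
[14] issue I5 (ADD)
[16] I2 finished on MUL
[17] I2→R6
[21] I4 finished on DIV
[22] I4→R1
[23] I5 read-ops
[25] I5 finished on ADD
[26] I5→R0
[27] issue I6 (ADD)
[28] I6 read-ops
[30] I6 finished on ADD
[31] I6→R3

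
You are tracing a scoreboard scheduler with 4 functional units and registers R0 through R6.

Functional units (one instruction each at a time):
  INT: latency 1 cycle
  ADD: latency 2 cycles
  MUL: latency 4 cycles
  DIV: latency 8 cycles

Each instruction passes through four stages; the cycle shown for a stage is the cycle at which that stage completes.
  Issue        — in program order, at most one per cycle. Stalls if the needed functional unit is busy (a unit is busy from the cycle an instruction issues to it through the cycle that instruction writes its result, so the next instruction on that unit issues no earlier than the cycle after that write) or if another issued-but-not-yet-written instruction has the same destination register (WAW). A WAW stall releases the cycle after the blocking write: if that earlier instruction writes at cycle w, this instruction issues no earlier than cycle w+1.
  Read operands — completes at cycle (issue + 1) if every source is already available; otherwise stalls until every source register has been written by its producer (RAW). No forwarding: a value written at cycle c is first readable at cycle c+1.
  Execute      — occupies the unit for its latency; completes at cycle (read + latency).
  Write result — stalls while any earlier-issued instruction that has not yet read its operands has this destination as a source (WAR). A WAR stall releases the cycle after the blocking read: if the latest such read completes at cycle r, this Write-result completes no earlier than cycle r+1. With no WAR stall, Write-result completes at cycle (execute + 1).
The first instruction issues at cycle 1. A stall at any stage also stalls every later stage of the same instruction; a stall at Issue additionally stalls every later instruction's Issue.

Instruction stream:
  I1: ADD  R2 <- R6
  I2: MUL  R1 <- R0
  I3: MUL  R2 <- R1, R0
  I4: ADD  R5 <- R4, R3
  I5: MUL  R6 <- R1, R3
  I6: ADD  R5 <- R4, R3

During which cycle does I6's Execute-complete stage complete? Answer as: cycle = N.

t=1  issue I1 (ADD)
t=2  I1 read-ops, issue I2 (MUL)
t=3  I2 read-ops
t=4  I1 finished on ADD
t=5  I1→R2
t=7  I2 finished on MUL
t=8  I2→R1
t=9  issue I3 (MUL)
t=10  I3 read-ops, issue I4 (ADD)
t=11  I4 read-ops
t=13  I4 finished on ADD
t=14  I3 finished on MUL, I4→R5
t=15  I3→R2
t=16  issue I5 (MUL)
t=17  I5 read-ops, issue I6 (ADD)
t=18  I6 read-ops
t=20  I6 finished on ADD
t=21  I5 finished on MUL, I6→R5
t=22  I5→R6

cycle = 20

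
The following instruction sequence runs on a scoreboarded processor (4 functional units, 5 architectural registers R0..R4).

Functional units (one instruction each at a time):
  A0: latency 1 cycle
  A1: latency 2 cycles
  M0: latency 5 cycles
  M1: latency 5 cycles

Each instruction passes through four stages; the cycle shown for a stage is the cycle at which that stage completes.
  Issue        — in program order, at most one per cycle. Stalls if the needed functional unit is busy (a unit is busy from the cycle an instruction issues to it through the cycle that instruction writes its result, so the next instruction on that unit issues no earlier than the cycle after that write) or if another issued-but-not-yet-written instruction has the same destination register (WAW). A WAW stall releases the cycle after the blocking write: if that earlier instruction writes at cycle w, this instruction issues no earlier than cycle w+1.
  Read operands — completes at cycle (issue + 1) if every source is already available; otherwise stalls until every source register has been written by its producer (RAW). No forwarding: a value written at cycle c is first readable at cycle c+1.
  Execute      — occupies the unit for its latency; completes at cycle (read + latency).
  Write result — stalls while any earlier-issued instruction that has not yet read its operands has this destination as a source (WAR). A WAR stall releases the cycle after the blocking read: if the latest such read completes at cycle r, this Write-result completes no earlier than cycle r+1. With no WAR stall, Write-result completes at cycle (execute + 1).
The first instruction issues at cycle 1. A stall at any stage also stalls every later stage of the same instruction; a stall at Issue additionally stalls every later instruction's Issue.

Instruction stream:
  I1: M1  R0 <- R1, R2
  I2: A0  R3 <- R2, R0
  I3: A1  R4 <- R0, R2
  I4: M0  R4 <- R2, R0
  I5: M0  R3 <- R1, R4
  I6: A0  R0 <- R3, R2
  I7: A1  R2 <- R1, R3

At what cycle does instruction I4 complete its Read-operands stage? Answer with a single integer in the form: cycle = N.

cycle 1: I1 issues→M1
cycle 2: I1 reads | I2 issues→A0
cycle 3: I3 issues→A1
cycle 7: I1 exec-done
cycle 8: I1 writes R0
cycle 9: I2 reads | I3 reads
cycle 10: I2 exec-done
cycle 11: I2 writes R3 | I3 exec-done
cycle 12: I3 writes R4
cycle 13: I4 issues→M0
cycle 14: I4 reads
cycle 19: I4 exec-done
cycle 20: I4 writes R4
cycle 21: I5 issues→M0
cycle 22: I5 reads | I6 issues→A0
cycle 23: I7 issues→A1
cycle 27: I5 exec-done
cycle 28: I5 writes R3
cycle 29: I6 reads | I7 reads
cycle 30: I6 exec-done
cycle 31: I6 writes R0 | I7 exec-done
cycle 32: I7 writes R2

cycle = 14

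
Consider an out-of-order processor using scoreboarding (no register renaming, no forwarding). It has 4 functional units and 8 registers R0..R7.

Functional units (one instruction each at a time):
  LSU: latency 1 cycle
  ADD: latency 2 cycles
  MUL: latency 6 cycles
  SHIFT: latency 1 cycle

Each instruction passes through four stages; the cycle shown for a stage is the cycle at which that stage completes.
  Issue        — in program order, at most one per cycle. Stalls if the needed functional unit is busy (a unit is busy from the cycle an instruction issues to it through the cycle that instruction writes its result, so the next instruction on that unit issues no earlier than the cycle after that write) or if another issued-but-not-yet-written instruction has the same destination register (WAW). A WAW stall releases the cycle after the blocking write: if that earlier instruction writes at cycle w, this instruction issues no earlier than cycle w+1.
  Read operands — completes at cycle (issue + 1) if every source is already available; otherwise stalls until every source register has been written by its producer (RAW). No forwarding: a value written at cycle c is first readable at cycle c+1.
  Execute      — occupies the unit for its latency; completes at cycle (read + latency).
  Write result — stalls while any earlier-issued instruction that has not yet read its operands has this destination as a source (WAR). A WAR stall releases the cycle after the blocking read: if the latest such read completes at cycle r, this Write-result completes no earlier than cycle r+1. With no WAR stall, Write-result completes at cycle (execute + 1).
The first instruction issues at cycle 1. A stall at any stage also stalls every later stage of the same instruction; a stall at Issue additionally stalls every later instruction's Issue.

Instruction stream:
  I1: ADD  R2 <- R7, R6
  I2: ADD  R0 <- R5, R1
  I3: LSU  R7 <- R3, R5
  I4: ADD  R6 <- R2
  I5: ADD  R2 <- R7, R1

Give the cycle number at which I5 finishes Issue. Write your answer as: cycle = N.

cycle 1: I1→ADD
cycle 2: I1 RO
cycle 4: I1 EX
cycle 5: I1 WR R2
cycle 6: I2→ADD
cycle 7: I2 RO · I3→LSU
cycle 8: I3 RO
cycle 9: I2 EX · I3 EX
cycle 10: I2 WR R0 · I3 WR R7
cycle 11: I4→ADD
cycle 12: I4 RO
cycle 14: I4 EX
cycle 15: I4 WR R6
cycle 16: I5→ADD
cycle 17: I5 RO
cycle 19: I5 EX
cycle 20: I5 WR R2

cycle = 16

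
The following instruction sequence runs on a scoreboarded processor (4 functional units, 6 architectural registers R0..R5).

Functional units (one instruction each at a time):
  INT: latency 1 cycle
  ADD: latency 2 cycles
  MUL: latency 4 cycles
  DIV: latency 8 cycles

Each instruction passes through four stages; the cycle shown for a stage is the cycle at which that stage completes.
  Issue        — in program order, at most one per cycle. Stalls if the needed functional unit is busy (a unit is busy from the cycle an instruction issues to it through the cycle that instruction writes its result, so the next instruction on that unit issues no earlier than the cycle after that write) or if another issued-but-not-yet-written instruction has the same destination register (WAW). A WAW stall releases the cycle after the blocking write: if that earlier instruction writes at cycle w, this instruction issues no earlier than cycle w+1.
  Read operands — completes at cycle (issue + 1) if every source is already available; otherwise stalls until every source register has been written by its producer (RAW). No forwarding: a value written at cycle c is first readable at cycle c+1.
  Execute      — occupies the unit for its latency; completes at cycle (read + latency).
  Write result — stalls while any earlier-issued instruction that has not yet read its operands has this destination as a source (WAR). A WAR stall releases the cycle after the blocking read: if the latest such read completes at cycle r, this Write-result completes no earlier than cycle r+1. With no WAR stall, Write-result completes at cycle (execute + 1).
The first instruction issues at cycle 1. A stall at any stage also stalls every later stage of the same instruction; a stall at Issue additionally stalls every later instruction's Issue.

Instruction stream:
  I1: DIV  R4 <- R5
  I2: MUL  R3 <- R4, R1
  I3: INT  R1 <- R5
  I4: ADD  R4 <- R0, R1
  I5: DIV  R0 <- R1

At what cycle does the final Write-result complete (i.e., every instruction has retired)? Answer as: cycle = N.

cycle = 23

c1: I1 issues→DIV
c2: I1 reads · I2 issues→MUL
c3: I3 issues→INT
c4: I3 reads
c5: I3 exec-done
c10: I1 exec-done
c11: I1 writes R4
c12: I2 reads · I4 issues→ADD
c13: I3 writes R1 · I5 issues→DIV
c14: I4 reads · I5 reads
c16: I2 exec-done · I4 exec-done
c17: I2 writes R3 · I4 writes R4
c22: I5 exec-done
c23: I5 writes R0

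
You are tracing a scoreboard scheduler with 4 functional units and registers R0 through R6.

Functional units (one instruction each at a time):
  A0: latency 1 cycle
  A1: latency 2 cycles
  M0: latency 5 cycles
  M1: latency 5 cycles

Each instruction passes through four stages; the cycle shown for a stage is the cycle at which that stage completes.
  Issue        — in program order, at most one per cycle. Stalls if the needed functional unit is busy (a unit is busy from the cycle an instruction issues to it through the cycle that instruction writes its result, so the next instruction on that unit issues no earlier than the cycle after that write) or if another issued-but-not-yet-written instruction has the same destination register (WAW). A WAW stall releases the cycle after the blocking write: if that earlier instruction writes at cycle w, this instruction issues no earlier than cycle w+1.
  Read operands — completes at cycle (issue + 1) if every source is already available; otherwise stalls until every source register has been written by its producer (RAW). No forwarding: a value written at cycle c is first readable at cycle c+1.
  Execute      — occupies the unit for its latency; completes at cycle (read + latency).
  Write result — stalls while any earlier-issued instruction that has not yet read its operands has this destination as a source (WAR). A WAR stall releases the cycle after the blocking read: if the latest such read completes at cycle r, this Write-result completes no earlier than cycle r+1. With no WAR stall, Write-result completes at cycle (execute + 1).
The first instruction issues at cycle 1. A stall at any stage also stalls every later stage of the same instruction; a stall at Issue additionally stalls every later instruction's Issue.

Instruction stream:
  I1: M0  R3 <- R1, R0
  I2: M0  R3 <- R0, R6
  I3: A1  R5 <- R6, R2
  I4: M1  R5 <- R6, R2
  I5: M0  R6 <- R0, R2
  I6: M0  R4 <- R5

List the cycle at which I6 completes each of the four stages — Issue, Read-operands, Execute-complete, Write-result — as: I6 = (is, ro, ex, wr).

I6 = (25, 26, 31, 32)

I1  is:1  ro:2  ex:7  wr:8
I2  is:9  ro:10  ex:15  wr:16  — struct: M0 busy until I1 writes@8
I3  is:10  ro:11  ex:13  wr:14
I4  is:15  ro:16  ex:21  wr:22  — WAW R5: wait I3 write@14
I5  is:17  ro:18  ex:23  wr:24  — struct: M0 busy until I2 writes@16
I6  is:25  ro:26  ex:31  wr:32  — struct: M0 busy until I5 writes@24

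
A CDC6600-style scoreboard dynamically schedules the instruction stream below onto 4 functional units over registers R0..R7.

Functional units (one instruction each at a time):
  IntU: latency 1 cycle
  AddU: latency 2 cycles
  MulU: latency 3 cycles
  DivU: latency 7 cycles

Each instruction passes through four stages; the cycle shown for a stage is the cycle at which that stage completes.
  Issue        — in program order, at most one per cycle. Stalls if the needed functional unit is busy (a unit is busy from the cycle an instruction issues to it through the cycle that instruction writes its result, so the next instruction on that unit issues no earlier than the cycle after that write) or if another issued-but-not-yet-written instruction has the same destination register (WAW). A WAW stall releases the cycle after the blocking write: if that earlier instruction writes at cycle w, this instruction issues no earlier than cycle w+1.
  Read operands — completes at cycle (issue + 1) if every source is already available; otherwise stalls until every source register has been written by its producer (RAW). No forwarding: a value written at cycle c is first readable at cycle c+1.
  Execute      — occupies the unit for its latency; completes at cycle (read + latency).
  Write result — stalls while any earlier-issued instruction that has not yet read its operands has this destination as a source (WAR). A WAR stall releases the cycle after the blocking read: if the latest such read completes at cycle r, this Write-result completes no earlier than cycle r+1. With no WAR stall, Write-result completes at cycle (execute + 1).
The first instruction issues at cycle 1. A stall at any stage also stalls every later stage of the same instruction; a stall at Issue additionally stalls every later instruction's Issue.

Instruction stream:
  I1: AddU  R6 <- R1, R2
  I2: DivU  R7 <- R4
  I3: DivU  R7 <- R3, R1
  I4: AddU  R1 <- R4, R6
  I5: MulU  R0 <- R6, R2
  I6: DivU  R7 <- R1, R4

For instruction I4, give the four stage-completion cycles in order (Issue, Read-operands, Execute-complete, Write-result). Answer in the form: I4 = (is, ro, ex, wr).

I4 = (13, 14, 16, 17)

  I1 | 1 | 2 | 4 | 5
  I2 | 2 | 3 | 10 | 11
  I3 | 12 | 13 | 20 | 21   struct: DivU busy until I2 writes@11
  I4 | 13 | 14 | 16 | 17
  I5 | 14 | 15 | 18 | 19
  I6 | 22 | 23 | 30 | 31   struct: DivU busy until I3 writes@21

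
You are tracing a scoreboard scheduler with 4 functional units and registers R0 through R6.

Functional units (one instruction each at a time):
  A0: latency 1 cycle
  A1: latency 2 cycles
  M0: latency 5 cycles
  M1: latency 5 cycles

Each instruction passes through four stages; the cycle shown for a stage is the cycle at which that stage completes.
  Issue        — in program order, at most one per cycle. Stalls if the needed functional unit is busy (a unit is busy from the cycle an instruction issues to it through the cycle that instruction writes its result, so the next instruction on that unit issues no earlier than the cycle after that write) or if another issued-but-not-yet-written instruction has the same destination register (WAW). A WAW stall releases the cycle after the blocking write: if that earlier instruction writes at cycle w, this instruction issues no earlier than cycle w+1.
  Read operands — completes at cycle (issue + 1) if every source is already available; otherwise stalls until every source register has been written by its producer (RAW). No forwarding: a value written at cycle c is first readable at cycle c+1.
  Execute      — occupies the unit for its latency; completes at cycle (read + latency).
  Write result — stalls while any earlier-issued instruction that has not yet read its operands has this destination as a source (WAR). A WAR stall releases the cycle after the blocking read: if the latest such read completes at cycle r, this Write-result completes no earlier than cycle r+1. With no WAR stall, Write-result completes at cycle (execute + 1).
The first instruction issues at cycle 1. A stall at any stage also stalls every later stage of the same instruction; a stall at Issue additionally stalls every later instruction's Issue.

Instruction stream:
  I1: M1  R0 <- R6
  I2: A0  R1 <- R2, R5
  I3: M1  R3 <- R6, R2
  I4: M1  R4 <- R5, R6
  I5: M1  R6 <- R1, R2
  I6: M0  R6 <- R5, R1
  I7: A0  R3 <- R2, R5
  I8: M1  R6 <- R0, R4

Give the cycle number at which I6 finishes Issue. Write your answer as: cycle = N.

cycle = 33

[1] I1→M1
[2] I1 RO · I2→A0
[3] I2 RO
[4] I2 EX
[5] I2 WR R1
[7] I1 EX
[8] I1 WR R0
[9] I3→M1
[10] I3 RO
[15] I3 EX
[16] I3 WR R3
[17] I4→M1
[18] I4 RO
[23] I4 EX
[24] I4 WR R4
[25] I5→M1
[26] I5 RO
[31] I5 EX
[32] I5 WR R6
[33] I6→M0
[34] I6 RO · I7→A0
[35] I7 RO
[36] I7 EX
[37] I7 WR R3
[39] I6 EX
[40] I6 WR R6
[41] I8→M1
[42] I8 RO
[47] I8 EX
[48] I8 WR R6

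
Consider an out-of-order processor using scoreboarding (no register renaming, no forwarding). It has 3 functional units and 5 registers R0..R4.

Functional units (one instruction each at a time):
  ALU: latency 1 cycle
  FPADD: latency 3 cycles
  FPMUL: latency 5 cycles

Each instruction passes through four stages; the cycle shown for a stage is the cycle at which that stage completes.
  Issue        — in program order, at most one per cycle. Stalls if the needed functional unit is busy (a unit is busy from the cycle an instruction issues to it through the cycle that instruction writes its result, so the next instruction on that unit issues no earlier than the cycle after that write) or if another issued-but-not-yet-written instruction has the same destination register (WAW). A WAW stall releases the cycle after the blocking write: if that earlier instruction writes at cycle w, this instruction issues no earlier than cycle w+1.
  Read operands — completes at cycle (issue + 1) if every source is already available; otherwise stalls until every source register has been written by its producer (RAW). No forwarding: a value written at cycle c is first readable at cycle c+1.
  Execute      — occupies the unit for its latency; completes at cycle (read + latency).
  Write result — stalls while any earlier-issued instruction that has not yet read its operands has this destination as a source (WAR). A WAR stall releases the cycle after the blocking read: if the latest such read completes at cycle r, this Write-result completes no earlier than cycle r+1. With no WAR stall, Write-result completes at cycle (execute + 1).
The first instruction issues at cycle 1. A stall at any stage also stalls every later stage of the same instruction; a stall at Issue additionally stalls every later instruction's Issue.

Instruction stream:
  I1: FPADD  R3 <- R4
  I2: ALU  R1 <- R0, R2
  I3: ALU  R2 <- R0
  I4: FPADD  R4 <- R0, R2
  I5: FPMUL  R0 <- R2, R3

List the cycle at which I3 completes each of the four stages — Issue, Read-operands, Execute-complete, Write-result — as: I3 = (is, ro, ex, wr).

I3 = (6, 7, 8, 9)

1) issue 1, read 2, done 5, write 6
2) issue 2, read 3, done 4, write 5
3) issue 6, read 7, done 8, write 9  <struct: ALU busy until I2 writes@5>
4) issue 7, read 10, done 13, write 14  <RAW R2: wait I3 write@9>
5) issue 8, read 10, done 15, write 16  <RAW R2: wait I3 write@9>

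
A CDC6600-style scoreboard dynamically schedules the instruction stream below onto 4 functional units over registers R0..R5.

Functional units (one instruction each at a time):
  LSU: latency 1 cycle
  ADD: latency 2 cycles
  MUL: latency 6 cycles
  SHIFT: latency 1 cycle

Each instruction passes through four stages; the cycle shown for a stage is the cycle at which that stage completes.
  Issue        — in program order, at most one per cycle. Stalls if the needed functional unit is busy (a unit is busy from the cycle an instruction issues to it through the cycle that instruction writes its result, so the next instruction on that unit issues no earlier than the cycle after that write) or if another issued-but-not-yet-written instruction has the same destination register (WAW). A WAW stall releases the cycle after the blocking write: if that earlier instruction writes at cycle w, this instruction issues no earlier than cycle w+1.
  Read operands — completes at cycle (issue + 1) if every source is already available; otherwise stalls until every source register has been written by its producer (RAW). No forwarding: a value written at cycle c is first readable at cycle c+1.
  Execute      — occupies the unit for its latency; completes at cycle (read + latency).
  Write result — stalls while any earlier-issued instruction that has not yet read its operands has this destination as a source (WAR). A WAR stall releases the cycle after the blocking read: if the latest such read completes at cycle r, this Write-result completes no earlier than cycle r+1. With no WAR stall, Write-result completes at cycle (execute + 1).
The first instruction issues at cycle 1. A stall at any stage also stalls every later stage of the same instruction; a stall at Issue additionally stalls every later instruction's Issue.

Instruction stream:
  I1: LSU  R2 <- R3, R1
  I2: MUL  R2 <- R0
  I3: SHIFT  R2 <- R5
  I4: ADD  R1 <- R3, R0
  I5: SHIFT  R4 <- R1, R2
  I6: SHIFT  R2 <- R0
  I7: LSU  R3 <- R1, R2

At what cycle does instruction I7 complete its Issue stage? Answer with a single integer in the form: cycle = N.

cycle = 24

I1  is:1  ro:2  ex:3  wr:4
I2  is:5  ro:6  ex:12  wr:13  — WAW R2: wait I1 write@4
I3  is:14  ro:15  ex:16  wr:17  — WAW R2: wait I2 write@13
I4  is:15  ro:16  ex:18  wr:19
I5  is:18  ro:20  ex:21  wr:22  — struct: SHIFT busy until I3 writes@17, RAW R1: wait I4 write@19
I6  is:23  ro:24  ex:25  wr:26  — struct: SHIFT busy until I5 writes@22
I7  is:24  ro:27  ex:28  wr:29  — RAW R2: wait I6 write@26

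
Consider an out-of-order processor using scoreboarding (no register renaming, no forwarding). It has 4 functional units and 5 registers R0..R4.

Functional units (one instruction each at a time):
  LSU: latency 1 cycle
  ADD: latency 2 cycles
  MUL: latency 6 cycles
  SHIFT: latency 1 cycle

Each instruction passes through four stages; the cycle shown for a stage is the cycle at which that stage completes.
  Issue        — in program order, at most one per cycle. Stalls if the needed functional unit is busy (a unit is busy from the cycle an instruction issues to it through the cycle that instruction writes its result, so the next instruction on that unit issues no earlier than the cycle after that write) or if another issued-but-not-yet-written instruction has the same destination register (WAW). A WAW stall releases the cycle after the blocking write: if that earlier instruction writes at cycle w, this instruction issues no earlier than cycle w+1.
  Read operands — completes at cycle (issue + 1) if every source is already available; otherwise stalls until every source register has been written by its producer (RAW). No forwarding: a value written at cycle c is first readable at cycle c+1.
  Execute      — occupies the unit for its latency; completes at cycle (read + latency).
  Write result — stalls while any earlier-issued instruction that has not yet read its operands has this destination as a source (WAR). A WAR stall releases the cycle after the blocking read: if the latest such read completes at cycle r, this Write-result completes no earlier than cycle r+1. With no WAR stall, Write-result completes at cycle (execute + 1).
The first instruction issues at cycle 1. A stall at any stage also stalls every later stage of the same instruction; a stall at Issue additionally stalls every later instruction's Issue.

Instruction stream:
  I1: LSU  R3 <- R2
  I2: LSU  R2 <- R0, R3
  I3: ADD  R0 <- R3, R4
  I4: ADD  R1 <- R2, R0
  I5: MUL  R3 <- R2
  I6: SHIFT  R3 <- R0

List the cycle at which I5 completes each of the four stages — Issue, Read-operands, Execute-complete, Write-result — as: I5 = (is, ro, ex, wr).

I5 = (12, 13, 19, 20)

c1: issue I1 (LSU)
c2: I1 read-ops
c3: I1 finished on LSU
c4: I1→R3
c5: issue I2 (LSU)
c6: I2 read-ops | issue I3 (ADD)
c7: I2 finished on LSU | I3 read-ops
c8: I2→R2
c9: I3 finished on ADD
c10: I3→R0
c11: issue I4 (ADD)
c12: I4 read-ops | issue I5 (MUL)
c13: I5 read-ops
c14: I4 finished on ADD
c15: I4→R1
c19: I5 finished on MUL
c20: I5→R3
c21: issue I6 (SHIFT)
c22: I6 read-ops
c23: I6 finished on SHIFT
c24: I6→R3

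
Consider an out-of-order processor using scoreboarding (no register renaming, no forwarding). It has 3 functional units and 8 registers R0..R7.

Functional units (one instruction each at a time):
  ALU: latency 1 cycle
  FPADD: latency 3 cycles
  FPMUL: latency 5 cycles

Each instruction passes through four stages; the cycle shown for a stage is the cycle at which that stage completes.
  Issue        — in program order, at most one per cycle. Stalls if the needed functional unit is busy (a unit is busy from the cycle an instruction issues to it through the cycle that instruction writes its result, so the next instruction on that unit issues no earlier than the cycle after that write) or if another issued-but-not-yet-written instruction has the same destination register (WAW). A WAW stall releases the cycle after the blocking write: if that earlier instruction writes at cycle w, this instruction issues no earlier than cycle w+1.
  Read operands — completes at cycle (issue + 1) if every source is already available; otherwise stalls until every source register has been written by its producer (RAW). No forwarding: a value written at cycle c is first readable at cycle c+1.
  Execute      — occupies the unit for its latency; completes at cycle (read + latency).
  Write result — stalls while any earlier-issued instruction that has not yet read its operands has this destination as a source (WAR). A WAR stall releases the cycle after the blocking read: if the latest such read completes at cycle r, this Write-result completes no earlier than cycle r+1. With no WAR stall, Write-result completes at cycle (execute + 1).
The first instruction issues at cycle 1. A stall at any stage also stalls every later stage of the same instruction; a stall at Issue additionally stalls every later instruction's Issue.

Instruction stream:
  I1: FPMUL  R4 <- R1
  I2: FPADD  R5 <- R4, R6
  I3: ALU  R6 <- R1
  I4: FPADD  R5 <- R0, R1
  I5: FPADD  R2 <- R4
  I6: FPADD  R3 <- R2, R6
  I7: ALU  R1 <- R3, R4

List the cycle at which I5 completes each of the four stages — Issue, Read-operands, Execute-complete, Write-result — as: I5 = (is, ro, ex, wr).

1) issue 1, read 2, done 7, write 8
2) issue 2, read 9, done 12, write 13  <RAW R4: wait I1 write@8>
3) issue 3, read 4, done 5, write 10  <WAR R6: wait I2 read@9>
4) issue 14, read 15, done 18, write 19  <struct: FPADD busy until I2 writes@13>
5) issue 20, read 21, done 24, write 25  <struct: FPADD busy until I4 writes@19>
6) issue 26, read 27, done 30, write 31  <struct: FPADD busy until I5 writes@25>
7) issue 27, read 32, done 33, write 34  <RAW R3: wait I6 write@31>

I5 = (20, 21, 24, 25)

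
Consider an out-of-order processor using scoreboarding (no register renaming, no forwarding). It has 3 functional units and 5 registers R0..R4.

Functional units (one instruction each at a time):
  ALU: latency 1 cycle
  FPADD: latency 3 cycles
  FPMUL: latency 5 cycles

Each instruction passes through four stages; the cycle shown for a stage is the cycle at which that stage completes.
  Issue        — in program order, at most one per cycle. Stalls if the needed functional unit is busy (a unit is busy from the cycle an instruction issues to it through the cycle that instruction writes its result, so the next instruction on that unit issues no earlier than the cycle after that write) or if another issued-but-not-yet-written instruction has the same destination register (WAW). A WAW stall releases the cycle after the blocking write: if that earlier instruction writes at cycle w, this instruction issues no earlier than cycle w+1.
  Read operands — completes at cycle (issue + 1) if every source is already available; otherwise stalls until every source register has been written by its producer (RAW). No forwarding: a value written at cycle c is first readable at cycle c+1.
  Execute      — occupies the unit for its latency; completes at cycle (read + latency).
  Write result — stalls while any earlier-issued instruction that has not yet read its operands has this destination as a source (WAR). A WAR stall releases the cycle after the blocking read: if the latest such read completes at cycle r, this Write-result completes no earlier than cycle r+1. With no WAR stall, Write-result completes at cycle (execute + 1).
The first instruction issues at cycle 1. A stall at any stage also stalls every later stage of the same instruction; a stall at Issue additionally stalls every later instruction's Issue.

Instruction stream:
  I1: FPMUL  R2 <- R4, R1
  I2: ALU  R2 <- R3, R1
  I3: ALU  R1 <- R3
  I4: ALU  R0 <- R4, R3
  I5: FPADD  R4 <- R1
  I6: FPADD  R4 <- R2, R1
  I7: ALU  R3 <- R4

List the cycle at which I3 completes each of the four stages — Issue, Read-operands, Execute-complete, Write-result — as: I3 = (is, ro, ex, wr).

I1  is:1  ro:2  ex:7  wr:8
I2  is:9  ro:10  ex:11  wr:12  — WAW R2: wait I1 write@8
I3  is:13  ro:14  ex:15  wr:16  — struct: ALU busy until I2 writes@12
I4  is:17  ro:18  ex:19  wr:20  — struct: ALU busy until I3 writes@16
I5  is:18  ro:19  ex:22  wr:23
I6  is:24  ro:25  ex:28  wr:29  — struct: FPADD busy until I5 writes@23
I7  is:25  ro:30  ex:31  wr:32  — RAW R4: wait I6 write@29

I3 = (13, 14, 15, 16)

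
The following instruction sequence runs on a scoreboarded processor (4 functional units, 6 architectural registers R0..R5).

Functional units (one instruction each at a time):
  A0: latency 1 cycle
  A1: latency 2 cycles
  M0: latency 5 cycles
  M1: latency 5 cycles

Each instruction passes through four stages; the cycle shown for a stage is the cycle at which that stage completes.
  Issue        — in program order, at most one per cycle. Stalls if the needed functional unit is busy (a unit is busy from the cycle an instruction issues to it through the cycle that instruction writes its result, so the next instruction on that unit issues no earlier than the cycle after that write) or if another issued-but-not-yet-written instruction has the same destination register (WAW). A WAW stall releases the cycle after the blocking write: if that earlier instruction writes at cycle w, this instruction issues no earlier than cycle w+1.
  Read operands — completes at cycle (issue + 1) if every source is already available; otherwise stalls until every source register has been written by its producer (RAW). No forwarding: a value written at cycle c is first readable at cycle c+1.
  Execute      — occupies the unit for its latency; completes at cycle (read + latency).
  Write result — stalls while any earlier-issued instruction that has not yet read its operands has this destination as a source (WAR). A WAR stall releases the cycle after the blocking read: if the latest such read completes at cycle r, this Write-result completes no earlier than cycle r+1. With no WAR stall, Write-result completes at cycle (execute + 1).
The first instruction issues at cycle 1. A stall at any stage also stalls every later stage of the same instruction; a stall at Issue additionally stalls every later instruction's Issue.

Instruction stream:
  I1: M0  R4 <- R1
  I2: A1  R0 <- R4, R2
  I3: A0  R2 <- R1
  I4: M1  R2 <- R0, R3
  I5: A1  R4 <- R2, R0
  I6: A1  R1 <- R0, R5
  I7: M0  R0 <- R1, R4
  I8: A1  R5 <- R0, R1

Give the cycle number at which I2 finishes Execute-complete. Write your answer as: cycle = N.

1) issue 1, read 2, done 7, write 8
2) issue 2, read 9, done 11, write 12  <RAW R4: wait I1 write@8>
3) issue 3, read 4, done 5, write 10  <WAR R2: wait I2 read@9>
4) issue 11, read 13, done 18, write 19  <WAW R2: wait I3 write@10 / RAW R0: wait I2 write@12>
5) issue 13, read 20, done 22, write 23  <struct: A1 busy until I2 writes@12 / RAW R2: wait I4 write@19>
6) issue 24, read 25, done 27, write 28  <struct: A1 busy until I5 writes@23>
7) issue 25, read 29, done 34, write 35  <RAW R1: wait I6 write@28>
8) issue 29, read 36, done 38, write 39  <struct: A1 busy until I6 writes@28 / RAW R0: wait I7 write@35>

cycle = 11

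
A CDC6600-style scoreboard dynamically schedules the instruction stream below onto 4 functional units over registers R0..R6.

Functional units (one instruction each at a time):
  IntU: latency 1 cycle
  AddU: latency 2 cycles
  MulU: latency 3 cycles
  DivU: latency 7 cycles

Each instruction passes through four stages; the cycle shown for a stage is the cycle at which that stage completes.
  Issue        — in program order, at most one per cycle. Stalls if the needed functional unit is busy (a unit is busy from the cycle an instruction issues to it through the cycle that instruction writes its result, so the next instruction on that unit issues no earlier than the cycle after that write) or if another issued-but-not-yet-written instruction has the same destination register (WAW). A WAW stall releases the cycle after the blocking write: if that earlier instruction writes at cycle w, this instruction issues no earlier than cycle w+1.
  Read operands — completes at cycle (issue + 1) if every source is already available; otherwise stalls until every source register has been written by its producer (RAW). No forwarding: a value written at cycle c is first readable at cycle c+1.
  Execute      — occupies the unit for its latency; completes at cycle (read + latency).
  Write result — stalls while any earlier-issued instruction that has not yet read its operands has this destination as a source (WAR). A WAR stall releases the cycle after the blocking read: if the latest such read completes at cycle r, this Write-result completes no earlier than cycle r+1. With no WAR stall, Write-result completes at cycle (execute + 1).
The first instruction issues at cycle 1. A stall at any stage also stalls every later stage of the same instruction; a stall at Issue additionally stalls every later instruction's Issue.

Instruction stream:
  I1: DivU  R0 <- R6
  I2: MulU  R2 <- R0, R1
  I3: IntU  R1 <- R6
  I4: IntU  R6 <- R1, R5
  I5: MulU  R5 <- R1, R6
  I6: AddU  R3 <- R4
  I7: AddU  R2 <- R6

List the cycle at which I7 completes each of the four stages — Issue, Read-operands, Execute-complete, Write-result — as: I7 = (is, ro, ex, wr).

I7 = (22, 23, 25, 26)

t=1  issue I1 (DivU)
t=2  I1 read-ops | issue I2 (MulU)
t=3  issue I3 (IntU)
t=4  I3 read-ops
t=5  I3 finished on IntU
t=9  I1 finished on DivU
t=10  I1→R0
t=11  I2 read-ops
t=12  I3→R1
t=13  issue I4 (IntU)
t=14  I2 finished on MulU | I4 read-ops
t=15  I2→R2 | I4 finished on IntU
t=16  I4→R6 | issue I5 (MulU)
t=17  I5 read-ops | issue I6 (AddU)
t=18  I6 read-ops
t=20  I5 finished on MulU | I6 finished on AddU
t=21  I5→R5 | I6→R3
t=22  issue I7 (AddU)
t=23  I7 read-ops
t=25  I7 finished on AddU
t=26  I7→R2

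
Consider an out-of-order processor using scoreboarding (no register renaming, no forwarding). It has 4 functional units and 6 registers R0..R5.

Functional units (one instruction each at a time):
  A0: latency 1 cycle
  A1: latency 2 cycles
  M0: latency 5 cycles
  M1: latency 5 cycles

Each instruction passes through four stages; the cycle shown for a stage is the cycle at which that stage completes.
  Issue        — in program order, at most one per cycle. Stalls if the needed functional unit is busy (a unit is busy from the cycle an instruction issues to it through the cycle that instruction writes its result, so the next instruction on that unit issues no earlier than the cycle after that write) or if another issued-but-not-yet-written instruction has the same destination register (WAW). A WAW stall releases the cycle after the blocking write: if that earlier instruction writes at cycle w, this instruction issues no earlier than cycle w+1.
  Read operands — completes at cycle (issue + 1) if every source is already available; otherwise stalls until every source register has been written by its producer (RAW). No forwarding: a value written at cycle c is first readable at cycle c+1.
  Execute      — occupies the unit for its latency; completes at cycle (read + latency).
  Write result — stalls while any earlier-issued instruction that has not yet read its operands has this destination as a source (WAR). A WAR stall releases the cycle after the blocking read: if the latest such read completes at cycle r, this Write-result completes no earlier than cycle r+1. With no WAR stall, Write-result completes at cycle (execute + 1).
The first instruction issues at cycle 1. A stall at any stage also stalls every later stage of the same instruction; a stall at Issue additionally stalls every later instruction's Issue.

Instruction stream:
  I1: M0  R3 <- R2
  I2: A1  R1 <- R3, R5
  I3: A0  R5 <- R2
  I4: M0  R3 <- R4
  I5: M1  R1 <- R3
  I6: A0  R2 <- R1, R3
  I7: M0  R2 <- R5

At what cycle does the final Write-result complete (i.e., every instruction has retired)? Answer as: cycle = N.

cycle = 34

1) issue 1, read 2, done 7, write 8
2) issue 2, read 9, done 11, write 12  <RAW R3: wait I1 write@8>
3) issue 3, read 4, done 5, write 10  <WAR R5: wait I2 read@9>
4) issue 9, read 10, done 15, write 16  <struct: M0 busy until I1 writes@8>
5) issue 13, read 17, done 22, write 23  <WAW R1: wait I2 write@12 / RAW R3: wait I4 write@16>
6) issue 14, read 24, done 25, write 26  <RAW R1: wait I5 write@23>
7) issue 27, read 28, done 33, write 34  <WAW R2: wait I6 write@26>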